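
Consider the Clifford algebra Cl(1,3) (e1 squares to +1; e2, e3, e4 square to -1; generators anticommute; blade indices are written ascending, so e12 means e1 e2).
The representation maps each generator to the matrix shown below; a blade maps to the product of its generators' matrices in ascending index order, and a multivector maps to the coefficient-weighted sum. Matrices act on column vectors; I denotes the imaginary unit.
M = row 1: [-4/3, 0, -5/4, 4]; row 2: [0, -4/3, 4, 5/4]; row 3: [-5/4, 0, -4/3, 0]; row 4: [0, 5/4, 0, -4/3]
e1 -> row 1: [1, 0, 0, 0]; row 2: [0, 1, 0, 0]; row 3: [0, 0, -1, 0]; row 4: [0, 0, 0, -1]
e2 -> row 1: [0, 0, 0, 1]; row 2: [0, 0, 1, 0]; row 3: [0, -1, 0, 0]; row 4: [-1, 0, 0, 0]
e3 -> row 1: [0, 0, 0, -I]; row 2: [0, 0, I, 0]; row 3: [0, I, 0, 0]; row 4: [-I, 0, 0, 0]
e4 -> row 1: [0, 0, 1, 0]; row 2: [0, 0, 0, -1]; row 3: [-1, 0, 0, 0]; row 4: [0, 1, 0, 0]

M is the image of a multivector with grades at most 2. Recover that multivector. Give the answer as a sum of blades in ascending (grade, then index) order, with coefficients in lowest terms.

Method: the blade images are trace-orthogonal — tr(rho(e_A) rho(e_B)^-1) = 4 if A = B and 0 otherwise — and rho(e_A)^-1 = (e_A)^2 * rho(e_A) with (e_A)^2 = +1 or -1, so the coefficient of e_A in the preimage is (e_A)^2 * tr(M rho(e_A))/4.
Nonzero projections over blades of grade <= 2: 1: (1)^2 = +1, tr(M 1) = -16/3, coefficient -4/3; e2: (e2)^2 = -1, tr(M rho(e2)) = -8, coefficient 2; e12: (e12)^2 = +1, tr(M rho(e12)) = 8, coefficient 2; e14: (e14)^2 = +1, tr(M rho(e14)) = -5, coefficient -5/4. Every other blade of grade <= 2 projects to 0.
Answer: -4/3 + 2*e2 + 2*e12 - 5/4*e14


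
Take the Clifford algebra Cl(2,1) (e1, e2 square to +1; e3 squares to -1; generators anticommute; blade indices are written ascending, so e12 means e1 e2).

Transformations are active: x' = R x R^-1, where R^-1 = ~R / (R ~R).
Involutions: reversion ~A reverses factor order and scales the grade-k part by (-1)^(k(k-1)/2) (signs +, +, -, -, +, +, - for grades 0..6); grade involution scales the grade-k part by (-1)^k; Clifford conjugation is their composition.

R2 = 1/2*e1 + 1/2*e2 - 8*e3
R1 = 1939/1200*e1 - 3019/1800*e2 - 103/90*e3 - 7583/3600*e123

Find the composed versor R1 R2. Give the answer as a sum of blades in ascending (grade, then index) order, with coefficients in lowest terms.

Distribute over the terms of R2 (each basis-blade product reordered to ascending indices, repeated generators contracted through their squares):
R1 (1/2*e1) = 1939/2400 + 3019/3600*e12 + 103/180*e13 - 7583/7200*e23
R1 (1/2*e2) = -3019/3600 + 1939/2400*e12 + 7583/7200*e13 + 103/180*e23
R1 (-8*e3) = -412/45 - 7583/450*e12 - 1939/150*e13 + 3019/225*e23
Summing the partial products and collecting blades:
Answer: -7349/800 - 36491/2400*e12 - 9041/800*e13 + 18629/1440*e23


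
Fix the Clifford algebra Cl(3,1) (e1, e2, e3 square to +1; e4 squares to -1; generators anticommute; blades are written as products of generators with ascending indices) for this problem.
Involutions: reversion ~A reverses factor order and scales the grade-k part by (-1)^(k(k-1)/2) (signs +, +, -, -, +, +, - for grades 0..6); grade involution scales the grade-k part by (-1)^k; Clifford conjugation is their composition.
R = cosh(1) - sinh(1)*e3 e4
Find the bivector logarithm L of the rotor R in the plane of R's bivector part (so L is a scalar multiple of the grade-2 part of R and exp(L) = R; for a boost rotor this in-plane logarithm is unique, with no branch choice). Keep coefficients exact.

The scalar part of R is cosh(1), so cosh pins the rapidity up to sign — the sign comes from the bivector part; dividing that part by sinh of the rapidity yields the plane, and the in-plane L = rapidity * plane is unique because the two sign choices cancel.
Concretely: cosh(rapidity) = cosh(1) gives rapidity = ±1, and since rapidity/sinh(rapidity) is even the sign is immaterial: L = (rapidity/sinh(rapidity)) * <R>_2 = (1/sinh(1)) * <R>_2.
Answer: -e3 e4


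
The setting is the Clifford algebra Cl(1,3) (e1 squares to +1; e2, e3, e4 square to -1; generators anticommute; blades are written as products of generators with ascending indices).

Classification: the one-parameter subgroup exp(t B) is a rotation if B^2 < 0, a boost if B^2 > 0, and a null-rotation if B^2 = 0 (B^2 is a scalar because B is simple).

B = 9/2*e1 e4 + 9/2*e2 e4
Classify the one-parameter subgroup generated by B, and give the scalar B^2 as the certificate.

B^2 term by term: the squares give (9/2)^2*(e1 e4)^2 + (9/2)^2*(e2 e4)^2 = 81/4*(+1) + 81/4*(-1) = 0 (each basis 2-blade squares to minus the product of its generators' squares); cross terms between blades sharing an index anticommute and cancel. So B^2 = 0.
Answer: null-rotation, certificate B^2 = 0. B^2 = 0 is basis-independent, so its sign is the whole story.


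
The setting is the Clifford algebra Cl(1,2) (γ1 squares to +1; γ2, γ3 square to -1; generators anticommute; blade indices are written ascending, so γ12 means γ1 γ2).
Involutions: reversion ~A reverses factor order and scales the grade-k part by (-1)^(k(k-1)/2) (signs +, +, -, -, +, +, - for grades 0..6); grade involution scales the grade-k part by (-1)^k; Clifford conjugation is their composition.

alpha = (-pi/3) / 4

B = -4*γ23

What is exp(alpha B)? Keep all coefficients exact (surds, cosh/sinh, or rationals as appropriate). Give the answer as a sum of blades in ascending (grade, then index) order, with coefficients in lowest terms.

B^2 = (-4)^2*(γ23)^2 = 16*(-1) = -16 (a basis 2-blade squares to minus the product of its generators' squares).
B^2 = -16 — the negative square puts this in the circular regime; l = 4, alpha*l = -pi/3, so exp(alpha B) = cos(-pi/3) + (sin(-pi/3)/4)*B = 1/2 + (-sqrt(3)/8)*B.
Answer: 1/2 + sqrt(3)/2*γ23


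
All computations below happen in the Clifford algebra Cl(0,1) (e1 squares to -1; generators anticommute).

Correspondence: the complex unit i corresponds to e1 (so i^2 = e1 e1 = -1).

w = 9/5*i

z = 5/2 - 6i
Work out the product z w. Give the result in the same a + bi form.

In blades: z = 5/2 - 6*e1, w = 9/5*e1.
Distribute z over w term by term (generator squares from the signature, products reordered to ascending indices): (5/2)*w = 9/2*e1; (-6*e1)*w = 54/5.
Sum: 54/5 + 9/2*e1; translating back through the correspondence:
Answer: 54/5 + 9/2*i


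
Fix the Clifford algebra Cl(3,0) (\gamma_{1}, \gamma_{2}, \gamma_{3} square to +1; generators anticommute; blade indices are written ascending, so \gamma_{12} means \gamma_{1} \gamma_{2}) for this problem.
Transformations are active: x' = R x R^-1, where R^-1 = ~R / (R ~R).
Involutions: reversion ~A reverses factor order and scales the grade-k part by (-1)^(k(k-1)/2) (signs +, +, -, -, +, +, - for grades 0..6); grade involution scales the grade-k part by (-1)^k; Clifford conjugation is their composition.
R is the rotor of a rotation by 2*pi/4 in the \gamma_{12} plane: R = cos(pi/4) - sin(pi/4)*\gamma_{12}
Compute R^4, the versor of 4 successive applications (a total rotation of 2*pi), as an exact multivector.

The rotor phase is half the rotation angle and phases add under composition, so 4 steps in the \gamma_{12} plane accumulate phase 4*(pi/4) = \pi: R^4 = cos(\pi) - sin(\pi)*\gamma_{12}.
cos(\pi) = -1 and sin(\pi) = 0, so R^4 = -1. The total rotation 2*pi is 1 full turn, so every vector returns to itself, yet the rotor is -1, on the OTHER sheet of the double cover (an odd number of 2*pi turns).
Answer: -1


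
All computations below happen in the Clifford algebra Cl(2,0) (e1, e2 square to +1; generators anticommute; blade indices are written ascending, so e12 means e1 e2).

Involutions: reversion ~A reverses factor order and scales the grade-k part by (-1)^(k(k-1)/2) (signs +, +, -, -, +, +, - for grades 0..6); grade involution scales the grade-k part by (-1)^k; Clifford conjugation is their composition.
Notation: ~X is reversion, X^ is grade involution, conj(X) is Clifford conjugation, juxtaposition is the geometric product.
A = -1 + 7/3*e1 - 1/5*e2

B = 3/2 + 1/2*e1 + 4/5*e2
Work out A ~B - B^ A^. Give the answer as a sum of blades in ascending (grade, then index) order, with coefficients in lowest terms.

first term: -37/75 + 3*e1 - 11/10*e2 + 59/30*e12
second term: -37/75 - 3*e1 + 11/10*e2 - 59/30*e12
Answer: 6*e1 - 11/5*e2 + 59/15*e12


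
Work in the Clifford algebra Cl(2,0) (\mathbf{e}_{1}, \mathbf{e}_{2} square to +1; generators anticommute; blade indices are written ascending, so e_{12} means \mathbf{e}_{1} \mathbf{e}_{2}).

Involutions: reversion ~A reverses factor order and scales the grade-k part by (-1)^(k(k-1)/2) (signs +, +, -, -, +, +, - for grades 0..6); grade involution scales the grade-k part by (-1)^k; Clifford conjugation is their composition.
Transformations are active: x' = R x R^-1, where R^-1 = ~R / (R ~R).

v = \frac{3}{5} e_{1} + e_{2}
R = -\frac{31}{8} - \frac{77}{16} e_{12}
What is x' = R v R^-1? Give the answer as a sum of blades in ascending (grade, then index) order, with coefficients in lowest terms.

~R = -\frac{31}{8} + \frac{77}{16} e_{12}, and R ~R = \frac{9773}{256}, so R^-1 = ~R / (\frac{9773}{256}).
R v = -\frac{571}{80} e_{1} - \frac{79}{80} e_{2}
Answer: \frac{8297}{9773} e_{1} - \frac{39069}{48865} e_{2}


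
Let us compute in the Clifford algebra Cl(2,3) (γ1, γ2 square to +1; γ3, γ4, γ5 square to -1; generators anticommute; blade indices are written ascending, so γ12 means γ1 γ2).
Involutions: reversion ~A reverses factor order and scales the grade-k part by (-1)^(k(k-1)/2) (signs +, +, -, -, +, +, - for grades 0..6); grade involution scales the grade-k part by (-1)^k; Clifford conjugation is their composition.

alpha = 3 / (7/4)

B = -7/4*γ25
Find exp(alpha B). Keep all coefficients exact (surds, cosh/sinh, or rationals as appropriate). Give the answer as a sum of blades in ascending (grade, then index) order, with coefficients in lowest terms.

B^2 = (-7/4)^2*(γ25)^2 = 49/16*(+1) = 49/16 (a basis 2-blade squares to minus the product of its generators' squares).
B^2 = 49/16 — hyperbolic case — the even/odd split gives cosh and sinh: l = 7/4, alpha*l = 3, so exp(alpha B) = cosh(3) + (sinh(3)/(7/4))*B = cosh(3) + (4*sinh(3)/7)*B.
Answer: cosh(3) - sinh(3)*γ25


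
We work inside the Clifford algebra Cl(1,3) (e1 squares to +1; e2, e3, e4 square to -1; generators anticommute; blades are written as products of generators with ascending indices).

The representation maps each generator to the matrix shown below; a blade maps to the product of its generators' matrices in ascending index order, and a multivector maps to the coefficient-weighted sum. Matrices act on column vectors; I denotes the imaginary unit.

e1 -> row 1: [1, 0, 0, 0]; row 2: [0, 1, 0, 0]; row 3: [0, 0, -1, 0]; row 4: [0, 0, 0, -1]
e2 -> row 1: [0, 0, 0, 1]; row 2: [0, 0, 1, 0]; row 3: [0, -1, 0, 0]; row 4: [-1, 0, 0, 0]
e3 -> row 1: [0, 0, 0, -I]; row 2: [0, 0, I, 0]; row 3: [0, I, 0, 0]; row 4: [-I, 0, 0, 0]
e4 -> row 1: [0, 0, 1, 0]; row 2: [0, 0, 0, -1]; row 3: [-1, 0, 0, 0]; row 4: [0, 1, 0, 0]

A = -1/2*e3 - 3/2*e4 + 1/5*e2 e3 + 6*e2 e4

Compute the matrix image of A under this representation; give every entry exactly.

Bivector images (products of the table entries): rho(e2 e3) = rho(e2)rho(e3) = row 1: [-I, 0, 0, 0]; row 2: [0, I, 0, 0]; row 3: [0, 0, -I, 0]; row 4: [0, 0, 0, I]; rho(e2 e4) = rho(e2)rho(e4) = row 1: [0, 1, 0, 0]; row 2: [-1, 0, 0, 0]; row 3: [0, 0, 0, 1]; row 4: [0, 0, -1, 0].
M = (-1/2)*rho(e3) + (-3/2)*rho(e4) + (1/5)*rho(e2 e3) + (6)*rho(e2 e4), summed entrywise:
Answer: row 1: [-I/5, 6, -3/2, I/2]; row 2: [-6, I/5, -I/2, 3/2]; row 3: [3/2, -I/2, -I/5, 6]; row 4: [I/2, -3/2, -6, I/5]


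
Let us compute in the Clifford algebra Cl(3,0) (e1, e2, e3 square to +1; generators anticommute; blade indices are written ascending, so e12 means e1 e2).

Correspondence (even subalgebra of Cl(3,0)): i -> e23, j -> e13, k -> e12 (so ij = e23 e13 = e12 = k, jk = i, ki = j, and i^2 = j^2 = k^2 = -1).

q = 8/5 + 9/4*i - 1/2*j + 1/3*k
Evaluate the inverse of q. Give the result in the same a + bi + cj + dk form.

In blades: q = 8/5 + 1/3*e12 - 1/2*e13 + 9/4*e23.
With qbar = 8/5 - 1/3*e12 + 1/2*e13 - 9/4*e23 (scalar fixed, mapped units negated), q qbar = 28741/3600 (the sum of squared coefficients), so q^-1 = qbar / (28741/3600) = 5760/28741 - 1200/28741*e12 + 1800/28741*e13 - 8100/28741*e23; translating back:
Answer: 5760/28741 - 8100/28741*i + 1800/28741*j - 1200/28741*k


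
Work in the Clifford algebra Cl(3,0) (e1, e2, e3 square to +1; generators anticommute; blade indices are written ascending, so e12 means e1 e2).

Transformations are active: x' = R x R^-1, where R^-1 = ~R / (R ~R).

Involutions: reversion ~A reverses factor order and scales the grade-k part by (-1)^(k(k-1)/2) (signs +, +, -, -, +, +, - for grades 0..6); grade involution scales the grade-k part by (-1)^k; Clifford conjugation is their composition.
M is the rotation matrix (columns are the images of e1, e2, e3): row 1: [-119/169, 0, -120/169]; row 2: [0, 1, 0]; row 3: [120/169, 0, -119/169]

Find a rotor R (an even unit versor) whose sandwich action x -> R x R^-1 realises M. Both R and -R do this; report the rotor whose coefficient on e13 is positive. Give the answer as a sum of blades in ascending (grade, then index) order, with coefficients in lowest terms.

Method: write R = a + b12*e12 + b13*e13 + b23*e23 with a^2 + b12^2 + b13^2 + b23^2 = 1 (so R^-1 = ~R). Expanding the columns R e_j ~R gives tr M = 4a^2 - 1 and, from the antisymmetric part, M21 - M12 = -4a*b12, M13 - M31 = 4a*b13, M32 - M23 = -4a*b23.
Here tr M = -69/169, so a^2 = (1 + tr M)/4 = 25/169 and a = ±5/13. Taking a = 5/13: M21 - M12 = 0, M13 - M31 = -240/169, M32 - M23 = 0, giving b12 = 0, b13 = -12/13, b23 = 0, i.e. R = 5/13 - 12/13*e13.
Its e13 coefficient is negative, so report the other preimage -R.
Answer: -5/13 + 12/13*e13. Sheet selection: the two-to-one cover makes ±R indistinguishable at the matrix level (trace -69/169), so uniqueness comes from the required sign on e13.


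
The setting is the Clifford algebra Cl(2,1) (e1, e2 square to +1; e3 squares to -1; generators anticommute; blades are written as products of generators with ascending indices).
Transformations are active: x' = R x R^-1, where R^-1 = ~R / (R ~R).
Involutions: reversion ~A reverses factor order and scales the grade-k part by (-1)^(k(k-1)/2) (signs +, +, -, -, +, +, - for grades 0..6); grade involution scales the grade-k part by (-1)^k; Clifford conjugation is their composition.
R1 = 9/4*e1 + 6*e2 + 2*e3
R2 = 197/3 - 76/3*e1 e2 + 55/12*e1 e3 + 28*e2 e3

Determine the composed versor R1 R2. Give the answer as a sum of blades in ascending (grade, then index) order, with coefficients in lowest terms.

Distribute over the terms of R1 (each basis-blade product reordered to ascending indices, repeated generators contracted through their squares):
(9/4*e1) R2 = 591/4*e1 - 57*e2 + 165/16*e3 + 63*e1 e2 e3
(6*e2) R2 = 152*e1 + 394*e2 + 168*e3 - 55/2*e1 e2 e3
(2*e3) R2 = 55/6*e1 + 56*e2 + 394/3*e3 - 152/3*e1 e2 e3
Summing the partial products and collecting blades:
Answer: 3707/12*e1 + 393*e2 + 14863/48*e3 - 91/6*e1 e2 e3


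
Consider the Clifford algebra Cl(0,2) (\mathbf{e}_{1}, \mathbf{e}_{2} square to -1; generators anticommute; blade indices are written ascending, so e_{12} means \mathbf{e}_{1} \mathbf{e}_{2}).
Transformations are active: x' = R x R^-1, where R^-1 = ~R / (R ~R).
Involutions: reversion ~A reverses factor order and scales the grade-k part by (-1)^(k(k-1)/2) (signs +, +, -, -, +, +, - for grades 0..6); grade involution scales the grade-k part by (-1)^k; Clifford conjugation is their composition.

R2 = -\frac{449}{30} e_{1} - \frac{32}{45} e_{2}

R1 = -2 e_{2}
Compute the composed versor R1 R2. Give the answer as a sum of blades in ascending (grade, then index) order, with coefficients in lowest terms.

Distribute over the terms of R1 (each basis-blade product reordered to ascending indices, repeated generators contracted through their squares):
(-2 e_{2}) R2 = -\frac{64}{45} - \frac{449}{15} e_{12}
Answer: -\frac{64}{45} - \frac{449}{15} e_{12}


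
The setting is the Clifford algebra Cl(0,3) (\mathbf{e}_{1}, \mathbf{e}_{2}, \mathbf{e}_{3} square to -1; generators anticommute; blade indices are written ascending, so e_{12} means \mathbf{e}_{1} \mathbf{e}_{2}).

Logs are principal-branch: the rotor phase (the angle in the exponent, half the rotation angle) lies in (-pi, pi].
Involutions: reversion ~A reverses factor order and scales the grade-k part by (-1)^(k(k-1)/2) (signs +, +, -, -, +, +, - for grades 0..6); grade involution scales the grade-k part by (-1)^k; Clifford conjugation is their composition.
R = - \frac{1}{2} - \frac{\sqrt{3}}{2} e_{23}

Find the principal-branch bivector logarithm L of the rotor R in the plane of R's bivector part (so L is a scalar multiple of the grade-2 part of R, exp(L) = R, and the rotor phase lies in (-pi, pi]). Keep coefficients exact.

The scalar part of R is - \frac{1}{2}, so the principal-branch rotor phase is pinned; divide the bivector part by its sine to get the unit plane — L is the phase times that plane.
Concretely: cos(phase) = - \frac{1}{2} gives phase = ±\frac{2 \pi}{3}, and since phase/sin(phase) is even the sign is immaterial: L = (phase/sin(phase)) * <R>_2 = (\frac{4 \sqrt{3} \pi}{9}) * <R>_2.
Answer: - \frac{2 \pi}{3} e_{23}


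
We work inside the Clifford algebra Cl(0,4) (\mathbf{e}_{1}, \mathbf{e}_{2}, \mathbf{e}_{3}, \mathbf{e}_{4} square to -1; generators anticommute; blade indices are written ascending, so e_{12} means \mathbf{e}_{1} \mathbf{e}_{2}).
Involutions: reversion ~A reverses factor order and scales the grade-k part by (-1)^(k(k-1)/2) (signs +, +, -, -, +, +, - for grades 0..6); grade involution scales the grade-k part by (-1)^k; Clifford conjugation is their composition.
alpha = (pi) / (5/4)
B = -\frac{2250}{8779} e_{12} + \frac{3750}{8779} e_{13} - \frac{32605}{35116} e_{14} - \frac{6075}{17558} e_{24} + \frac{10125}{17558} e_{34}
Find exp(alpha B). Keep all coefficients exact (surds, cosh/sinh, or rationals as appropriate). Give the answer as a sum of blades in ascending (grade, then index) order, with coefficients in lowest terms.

B^2 term by term: the squares give (-\frac{2250}{8779})^2*(e_{12})^2 + (\frac{3750}{8779})^2*(e_{13})^2 + (-\frac{32605}{35116})^2*(e_{14})^2 + (-\frac{6075}{17558})^2*(e_{24})^2 + (\frac{10125}{17558})^2*(e_{34})^2 = \frac{5062500}{77070841}*(-1) + \frac{14062500}{77070841}*(-1) + \frac{1063086025}{1233133456}*(-1) + \frac{36905625}{308283364}*(-1) + \frac{102515625}{308283364}*(-1) = -\frac{25}{16} (each basis 2-blade squares to minus the product of its generators' squares); cross terms between blades sharing an index anticommute and cancel; the commuting (index-disjoint) pairs give grade-4 terms 2*c*c'*(blade product), which cancel blade by blade — e_{1234}: -\frac{22781250}{77070841} + \frac{22781250}{77070841} = 0 — confirming B is simple. So B^2 = -\frac{25}{16}.
B^2 = -\frac{25}{16} — circular case — the even/odd split gives cos and sin: l = \frac{5}{4}, alpha*l = \pi, so exp(alpha B) = cos(\pi) + (sin(\pi)/(\frac{5}{4}))*B = -1 + (0)*B.
Answer: -1


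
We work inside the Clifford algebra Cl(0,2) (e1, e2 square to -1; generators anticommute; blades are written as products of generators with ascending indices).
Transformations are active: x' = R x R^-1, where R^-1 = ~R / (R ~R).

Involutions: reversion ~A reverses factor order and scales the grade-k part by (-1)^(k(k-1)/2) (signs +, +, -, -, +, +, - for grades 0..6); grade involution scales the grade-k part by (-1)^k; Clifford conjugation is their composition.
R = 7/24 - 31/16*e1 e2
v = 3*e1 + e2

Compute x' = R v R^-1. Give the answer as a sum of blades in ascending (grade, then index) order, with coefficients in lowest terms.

~R = 7/24 + 31/16*e1 e2, and R ~R = 8845/2304, so R^-1 = ~R / (8845/2304).
R v = 45/16*e1 - 265/48*e2
Answer: -4551/1769*e1 - 3253/1769*e2


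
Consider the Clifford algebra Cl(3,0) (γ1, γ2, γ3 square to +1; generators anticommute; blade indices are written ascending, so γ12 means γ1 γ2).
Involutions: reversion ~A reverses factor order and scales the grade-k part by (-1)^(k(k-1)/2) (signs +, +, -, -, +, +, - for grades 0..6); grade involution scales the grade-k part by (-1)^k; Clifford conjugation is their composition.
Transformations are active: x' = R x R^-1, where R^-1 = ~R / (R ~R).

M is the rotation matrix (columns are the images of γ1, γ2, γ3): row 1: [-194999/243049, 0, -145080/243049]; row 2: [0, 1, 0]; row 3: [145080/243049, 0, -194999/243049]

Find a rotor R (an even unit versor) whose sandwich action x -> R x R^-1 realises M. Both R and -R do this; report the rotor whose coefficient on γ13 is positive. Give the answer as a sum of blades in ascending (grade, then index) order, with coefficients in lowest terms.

Method: write R = a + b12*γ12 + b13*γ13 + b23*γ23 with a^2 + b12^2 + b13^2 + b23^2 = 1 (so R^-1 = ~R). Expanding the columns R e_j ~R gives tr M = 4a^2 - 1 and, from the antisymmetric part, M21 - M12 = -4a*b12, M13 - M31 = 4a*b13, M32 - M23 = -4a*b23.
Here tr M = -146949/243049, so a^2 = (1 + tr M)/4 = 24025/243049 and a = ±155/493. Taking a = 155/493: M21 - M12 = 0, M13 - M31 = -290160/243049, M32 - M23 = 0, giving b12 = 0, b13 = -468/493, b23 = 0, i.e. R = 155/493 - 468/493*γ13.
Its γ13 coefficient is negative, so report the other preimage -R.
Answer: -155/493 + 468/493*γ13. Uniqueness: Spin(3) -> SO(3) maps R and -R to the same rotation of trace -146949/243049; fixing the sign of the γ13 coefficient removes the ambiguity.


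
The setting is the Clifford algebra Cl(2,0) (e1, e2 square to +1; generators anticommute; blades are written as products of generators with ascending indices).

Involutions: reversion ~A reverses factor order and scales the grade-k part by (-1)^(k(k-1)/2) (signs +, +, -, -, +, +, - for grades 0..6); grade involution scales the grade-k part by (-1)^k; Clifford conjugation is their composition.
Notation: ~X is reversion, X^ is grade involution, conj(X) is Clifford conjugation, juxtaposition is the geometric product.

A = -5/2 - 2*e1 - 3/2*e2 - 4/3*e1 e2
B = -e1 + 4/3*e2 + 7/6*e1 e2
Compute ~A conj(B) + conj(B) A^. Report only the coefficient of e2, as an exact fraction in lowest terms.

first term: 14/9 - 217/36*e1 + 13/3*e2 + 85/12*e1 e2
second term: -14/9 - 217/36*e1 + 13/3*e2 + 85/12*e1 e2
Answer: 26/3


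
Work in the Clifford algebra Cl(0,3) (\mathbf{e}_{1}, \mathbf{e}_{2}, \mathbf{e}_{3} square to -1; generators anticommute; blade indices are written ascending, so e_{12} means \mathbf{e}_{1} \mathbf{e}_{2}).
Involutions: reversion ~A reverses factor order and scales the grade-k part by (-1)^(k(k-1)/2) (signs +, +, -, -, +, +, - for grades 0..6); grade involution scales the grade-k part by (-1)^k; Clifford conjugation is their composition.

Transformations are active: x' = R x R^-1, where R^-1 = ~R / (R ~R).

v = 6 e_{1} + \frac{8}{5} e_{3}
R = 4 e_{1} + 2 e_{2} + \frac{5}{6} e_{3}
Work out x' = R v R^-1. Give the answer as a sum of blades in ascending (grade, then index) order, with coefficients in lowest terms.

~R = 4 e_{1} + 2 e_{2} + \frac{5}{6} e_{3}, and R ~R = -\frac{745}{36}, so R^-1 = ~R / (-\frac{745}{36}).
R v = -\frac{76}{3} - 12 e_{12} + \frac{7}{5} e_{13} + \frac{16}{5} e_{23}
Answer: \frac{2826}{745} e_{1} + \frac{3648}{745} e_{2} + \frac{328}{745} e_{3}


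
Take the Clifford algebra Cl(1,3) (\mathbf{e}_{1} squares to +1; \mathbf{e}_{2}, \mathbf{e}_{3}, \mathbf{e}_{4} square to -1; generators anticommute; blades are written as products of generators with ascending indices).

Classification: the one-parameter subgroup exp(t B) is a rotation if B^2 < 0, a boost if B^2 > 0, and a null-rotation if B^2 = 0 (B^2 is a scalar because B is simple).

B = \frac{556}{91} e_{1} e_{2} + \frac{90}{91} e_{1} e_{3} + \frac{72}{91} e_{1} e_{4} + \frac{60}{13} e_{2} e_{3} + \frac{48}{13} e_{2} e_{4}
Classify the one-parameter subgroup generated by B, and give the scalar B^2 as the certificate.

B^2 term by term: the squares give (\frac{556}{91})^2*(e_{1} e_{2})^2 + (\frac{90}{91})^2*(e_{1} e_{3})^2 + (\frac{72}{91})^2*(e_{1} e_{4})^2 + (\frac{60}{13})^2*(e_{2} e_{3})^2 + (\frac{48}{13})^2*(e_{2} e_{4})^2 = \frac{309136}{8281}*(+1) + \frac{8100}{8281}*(+1) + \frac{5184}{8281}*(+1) + \frac{3600}{169}*(-1) + \frac{2304}{169}*(-1) = 4 (each basis 2-blade squares to minus the product of its generators' squares); cross terms between blades sharing an index anticommute and cancel; the commuting (index-disjoint) pairs give grade-4 terms 2*c*c'*(blade product), which cancel blade by blade — e_{1} e_{2} e_{3} e_{4}: -\frac{8640}{1183} + \frac{8640}{1183} = 0 — confirming B is simple. So B^2 = 4.
Answer: boost, certificate B^2 = 4. Certificate logic: 4 is a conjugation-invariant scalar, so its sign fixes rotation versus boost versus null-rotation outright.


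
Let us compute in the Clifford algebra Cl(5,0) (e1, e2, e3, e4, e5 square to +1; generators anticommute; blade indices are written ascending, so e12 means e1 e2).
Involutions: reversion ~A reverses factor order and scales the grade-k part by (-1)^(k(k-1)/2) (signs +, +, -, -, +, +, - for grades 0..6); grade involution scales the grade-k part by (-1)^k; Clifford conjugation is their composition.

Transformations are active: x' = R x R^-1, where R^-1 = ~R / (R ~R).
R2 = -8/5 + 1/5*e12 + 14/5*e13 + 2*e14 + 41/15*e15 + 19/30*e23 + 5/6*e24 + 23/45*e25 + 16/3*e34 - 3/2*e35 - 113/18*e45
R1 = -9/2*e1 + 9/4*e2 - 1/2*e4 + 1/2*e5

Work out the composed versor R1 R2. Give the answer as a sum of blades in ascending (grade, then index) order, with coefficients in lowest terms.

Distribute over the terms of R1 (each basis-blade product reordered to ascending indices, repeated generators contracted through their squares):
(-9/2*e1) R2 = 36/5*e1 - 9/10*e2 - 63/5*e3 - 9*e4 - 123/10*e5 - 57/20*e123 - 15/4*e124 - 23/10*e125 - 24*e134 + 27/4*e135 + 113/4*e145
(9/4*e2) R2 = -9/20*e1 - 18/5*e2 + 57/40*e3 + 15/8*e4 + 23/20*e5 - 63/10*e123 - 9/2*e124 - 123/20*e125 + 12*e234 - 27/8*e235 - 113/8*e245
(-1/2*e4) R2 = e1 + 5/12*e2 + 8/3*e3 + 4/5*e4 + 113/36*e5 - 1/10*e124 - 7/5*e134 + 41/30*e145 - 19/60*e234 + 23/90*e245 - 3/4*e345
(1/2*e5) R2 = -41/30*e1 - 23/90*e2 + 3/4*e3 + 113/36*e4 - 4/5*e5 + 1/10*e125 + 7/5*e135 + e145 + 19/60*e235 + 5/12*e245 + 8/3*e345
Summing the partial products and collecting blades:
Answer: 383/60*e1 - 781/180*e2 - 931/120*e3 - 1147/360*e4 - 793/90*e5 - 183/20*e123 - 167/20*e124 - 167/20*e125 - 127/5*e134 + 163/20*e135 + 1837/60*e145 + 701/60*e234 - 367/120*e235 - 4843/360*e245 + 23/12*e345


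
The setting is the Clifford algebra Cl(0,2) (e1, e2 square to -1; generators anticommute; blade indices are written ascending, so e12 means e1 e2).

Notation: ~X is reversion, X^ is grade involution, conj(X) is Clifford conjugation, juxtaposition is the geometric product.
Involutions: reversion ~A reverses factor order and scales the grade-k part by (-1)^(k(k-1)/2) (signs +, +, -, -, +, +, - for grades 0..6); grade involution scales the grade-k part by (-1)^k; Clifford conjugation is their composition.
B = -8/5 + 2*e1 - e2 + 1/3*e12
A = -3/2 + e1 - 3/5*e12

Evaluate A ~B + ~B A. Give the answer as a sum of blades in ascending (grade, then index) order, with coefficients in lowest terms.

first term: 1/5 - 26/5*e1 + 19/30*e2 + 23/50*e12
second term: 1/5 - 4*e1 + 71/30*e2 + 123/50*e12
Answer: 2/5 - 46/5*e1 + 3*e2 + 73/25*e12


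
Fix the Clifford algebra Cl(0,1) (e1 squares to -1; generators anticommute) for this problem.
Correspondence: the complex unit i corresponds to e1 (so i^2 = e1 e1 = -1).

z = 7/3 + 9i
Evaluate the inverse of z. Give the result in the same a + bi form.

In blades: z = 7/3 + 9*e1.
With qbar = 7/3 - 9*e1 (scalar fixed, mapped units negated), z qbar = 778/9 (the sum of squared coefficients), so z^-1 = qbar / (778/9) = 21/778 - 81/778*e1; translating back:
Answer: 21/778 - 81/778*i


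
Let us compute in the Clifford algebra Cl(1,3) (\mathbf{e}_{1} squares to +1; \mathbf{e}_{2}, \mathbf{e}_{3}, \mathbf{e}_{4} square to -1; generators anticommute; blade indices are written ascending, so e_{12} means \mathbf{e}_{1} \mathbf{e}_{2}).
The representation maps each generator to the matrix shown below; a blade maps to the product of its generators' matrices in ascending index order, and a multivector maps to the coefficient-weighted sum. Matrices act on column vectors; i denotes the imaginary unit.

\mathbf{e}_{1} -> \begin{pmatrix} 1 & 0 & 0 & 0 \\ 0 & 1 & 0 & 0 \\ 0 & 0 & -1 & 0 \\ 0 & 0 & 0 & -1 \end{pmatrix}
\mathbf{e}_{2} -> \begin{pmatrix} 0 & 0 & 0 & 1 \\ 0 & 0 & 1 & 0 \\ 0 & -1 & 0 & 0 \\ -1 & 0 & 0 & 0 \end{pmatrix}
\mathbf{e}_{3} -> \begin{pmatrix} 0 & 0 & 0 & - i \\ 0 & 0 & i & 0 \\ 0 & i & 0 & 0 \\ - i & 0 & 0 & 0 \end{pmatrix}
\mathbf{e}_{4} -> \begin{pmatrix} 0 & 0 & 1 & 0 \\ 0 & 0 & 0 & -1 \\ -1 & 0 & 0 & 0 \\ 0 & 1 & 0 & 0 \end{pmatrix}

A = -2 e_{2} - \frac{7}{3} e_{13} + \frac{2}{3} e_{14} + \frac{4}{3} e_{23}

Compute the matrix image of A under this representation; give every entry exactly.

Bivector images (products of the table entries): rho(e_{13}) = rho(\mathbf{e}_{1})rho(\mathbf{e}_{3}) = \begin{pmatrix} 0 & 0 & 0 & - i \\ 0 & 0 & i & 0 \\ 0 & - i & 0 & 0 \\ i & 0 & 0 & 0 \end{pmatrix}; rho(e_{14}) = rho(\mathbf{e}_{1})rho(\mathbf{e}_{4}) = \begin{pmatrix} 0 & 0 & 1 & 0 \\ 0 & 0 & 0 & -1 \\ 1 & 0 & 0 & 0 \\ 0 & -1 & 0 & 0 \end{pmatrix}; rho(e_{23}) = rho(\mathbf{e}_{2})rho(\mathbf{e}_{3}) = \begin{pmatrix} - i & 0 & 0 & 0 \\ 0 & i & 0 & 0 \\ 0 & 0 & - i & 0 \\ 0 & 0 & 0 & i \end{pmatrix}.
M = (-2)*rho(e_{2}) + (-\frac{7}{3})*rho(e_{13}) + (\frac{2}{3})*rho(e_{14}) + (\frac{4}{3})*rho(e_{23}), summed entrywise:
Answer: \begin{pmatrix} - \frac{4 i}{3} & 0 & \frac{2}{3} & -2 + \frac{7 i}{3} \\ 0 & \frac{4 i}{3} & -2 - \frac{7 i}{3} & - \frac{2}{3} \\ \frac{2}{3} & 2 + \frac{7 i}{3} & - \frac{4 i}{3} & 0 \\ 2 - \frac{7 i}{3} & - \frac{2}{3} & 0 & \frac{4 i}{3} \end{pmatrix}


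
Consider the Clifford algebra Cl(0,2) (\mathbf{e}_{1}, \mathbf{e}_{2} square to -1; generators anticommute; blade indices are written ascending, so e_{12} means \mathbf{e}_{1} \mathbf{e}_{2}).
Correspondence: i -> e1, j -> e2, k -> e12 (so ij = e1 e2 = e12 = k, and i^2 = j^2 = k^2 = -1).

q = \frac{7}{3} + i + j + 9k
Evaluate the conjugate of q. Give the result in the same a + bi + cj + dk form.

In blades: q = \frac{7}{3} + e_{1} + e_{2} + 9 e_{12}.
Conjugation here is Clifford conjugation: the scalar is fixed and the grade-1 and grade-2 blades all flip sign, giving \frac{7}{3} - e_{1} - e_{2} - 9 e_{12}; translating back:
Answer: \frac{7}{3} - i - j - 9k


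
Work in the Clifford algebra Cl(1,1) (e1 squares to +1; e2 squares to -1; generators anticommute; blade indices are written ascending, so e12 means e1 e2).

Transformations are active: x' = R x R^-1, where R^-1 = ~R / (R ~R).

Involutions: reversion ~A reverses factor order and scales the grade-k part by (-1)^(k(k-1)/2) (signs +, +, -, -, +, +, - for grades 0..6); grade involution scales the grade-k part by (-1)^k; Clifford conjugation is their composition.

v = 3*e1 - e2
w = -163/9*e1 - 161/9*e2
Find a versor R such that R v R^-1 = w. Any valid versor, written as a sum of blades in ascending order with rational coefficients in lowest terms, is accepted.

R = v + w = -136/9*e1 - 170/9*e2 works: the equal norms (8) guarantee its sandwich swaps v into w.
Answer: -136/9*e1 - 170/9*e2


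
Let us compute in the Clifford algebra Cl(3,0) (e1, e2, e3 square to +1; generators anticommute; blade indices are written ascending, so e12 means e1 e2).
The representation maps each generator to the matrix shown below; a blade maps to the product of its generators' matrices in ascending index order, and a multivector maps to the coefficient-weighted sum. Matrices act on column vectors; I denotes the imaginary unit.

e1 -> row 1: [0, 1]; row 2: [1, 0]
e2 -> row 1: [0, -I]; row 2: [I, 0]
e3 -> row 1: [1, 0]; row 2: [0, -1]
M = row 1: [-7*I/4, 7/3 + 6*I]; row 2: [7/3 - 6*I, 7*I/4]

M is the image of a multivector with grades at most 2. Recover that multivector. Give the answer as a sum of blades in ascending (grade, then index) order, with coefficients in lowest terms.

Method: 1, rho(e1), rho(e2), rho(e3) form a trace-orthogonal basis of the 2x2 complex matrices (tr(X Y) = 2 if X = Y, else 0), so M = m0*1 + m1*rho(e1) + m2*rho(e2) + m3*rho(e3) with m0 = tr(M)/2 = 0, m1 = tr(M rho(e1))/2 = 7/3, m2 = tr(M rho(e2))/2 = -6, m3 = tr(M rho(e3))/2 = -7*I/4.
Multiplying table entries, the bivector images are rho(e12) = I*rho(e3), rho(e13) = -I*rho(e2), rho(e23) = I*rho(e1); with real blade coefficients the real parts of m0..m3 are the coefficients of 1, e1, e2, e3 and the imaginary parts give the bivectors (e23: Im m1, e13: -Im m2, e12: Im m3).
Answer: 7/3*e1 - 6*e2 - 7/4*e12


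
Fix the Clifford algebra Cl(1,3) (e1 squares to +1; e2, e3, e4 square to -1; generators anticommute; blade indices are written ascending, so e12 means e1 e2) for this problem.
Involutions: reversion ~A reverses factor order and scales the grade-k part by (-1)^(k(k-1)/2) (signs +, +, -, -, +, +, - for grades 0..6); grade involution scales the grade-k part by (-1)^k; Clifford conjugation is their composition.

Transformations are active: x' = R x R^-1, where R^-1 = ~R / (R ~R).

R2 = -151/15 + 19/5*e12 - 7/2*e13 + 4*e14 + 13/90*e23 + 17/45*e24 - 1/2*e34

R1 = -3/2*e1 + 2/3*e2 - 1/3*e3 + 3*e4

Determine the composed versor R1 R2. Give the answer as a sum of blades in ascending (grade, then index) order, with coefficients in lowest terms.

Distribute over the terms of R1 (each basis-blade product reordered to ascending indices, repeated generators contracted through their squares):
(-3/2*e1) R2 = 151/10*e1 - 57/10*e2 + 21/4*e3 - 6*e4 - 13/60*e123 - 17/30*e124 + 3/4*e134
(2/3*e2) R2 = 38/15*e1 - 302/45*e2 - 13/135*e3 - 34/135*e4 + 7/3*e123 - 8/3*e124 - 1/3*e234
(-1/3*e3) R2 = 7/6*e1 - 13/270*e2 + 151/45*e3 - 1/6*e4 - 19/15*e123 + 4/3*e134 + 17/135*e234
(3*e4) R2 = 12*e1 + 17/15*e2 - 3/2*e3 - 151/5*e4 + 57/5*e124 - 21/2*e134 + 13/30*e234
Summing the partial products and collecting blades:
Answer: 154/5*e1 - 1529/135*e2 + 757/108*e3 - 9887/270*e4 + 17/20*e123 + 49/6*e124 - 101/12*e134 + 61/270*e234


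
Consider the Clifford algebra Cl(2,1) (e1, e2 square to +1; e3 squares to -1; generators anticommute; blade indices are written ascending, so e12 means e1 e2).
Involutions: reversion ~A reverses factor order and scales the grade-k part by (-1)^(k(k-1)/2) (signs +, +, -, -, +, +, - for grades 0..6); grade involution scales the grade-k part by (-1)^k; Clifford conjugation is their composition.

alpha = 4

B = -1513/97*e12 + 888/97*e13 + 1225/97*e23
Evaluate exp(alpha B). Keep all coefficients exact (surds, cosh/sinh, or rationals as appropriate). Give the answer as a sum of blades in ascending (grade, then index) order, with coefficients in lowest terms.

B^2 term by term: the squares give (-1513/97)^2*(e12)^2 + (888/97)^2*(e13)^2 + (1225/97)^2*(e23)^2 = 2289169/9409*(-1) + 788544/9409*(+1) + 1500625/9409*(+1) = 0 (each basis 2-blade squares to minus the product of its generators' squares); cross terms between blades sharing an index anticommute and cancel. So B^2 = 0.
B^2 = 0, and the exponential is exactly linear here: exp(alpha B) = 1 + alpha B (parabolic case).
Answer: 1 - 6052/97*e12 + 3552/97*e13 + 4900/97*e23


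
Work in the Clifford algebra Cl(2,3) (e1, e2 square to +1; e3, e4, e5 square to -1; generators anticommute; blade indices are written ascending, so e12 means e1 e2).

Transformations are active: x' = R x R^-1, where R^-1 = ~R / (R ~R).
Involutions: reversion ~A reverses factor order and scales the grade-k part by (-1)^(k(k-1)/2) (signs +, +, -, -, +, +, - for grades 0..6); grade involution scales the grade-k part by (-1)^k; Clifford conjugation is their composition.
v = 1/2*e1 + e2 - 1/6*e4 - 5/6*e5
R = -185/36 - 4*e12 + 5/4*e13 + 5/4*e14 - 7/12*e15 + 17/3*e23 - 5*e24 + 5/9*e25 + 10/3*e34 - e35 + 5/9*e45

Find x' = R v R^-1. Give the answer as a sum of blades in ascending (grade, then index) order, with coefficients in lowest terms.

~R = -185/36 + 4*e12 - 5/4*e13 - 5/4*e14 + 7/12*e15 - 17/3*e23 + 5*e24 - 5/9*e25 - 10/3*e34 + e35 - 5/9*e45, and R ~R = -3925/648, so R^-1 = ~R / (-3925/648).
R v = -493/72*e1 - 379/108*e2 - 473/72*e3 + 205/36*e4 + 106/27*e5 + 19/12*e123 - 37/12*e124 + 151/36*e125 + 35/24*e134 - 37/24*e135 - 31/36*e145 + 43/18*e234 - 103/18*e235 + 130/27*e245 - 53/18*e345
Answer: -4123/785*e1 - 25739/2355*e2 - 6941/1570*e3 + 1688/157*e4 - 2647/785*e5


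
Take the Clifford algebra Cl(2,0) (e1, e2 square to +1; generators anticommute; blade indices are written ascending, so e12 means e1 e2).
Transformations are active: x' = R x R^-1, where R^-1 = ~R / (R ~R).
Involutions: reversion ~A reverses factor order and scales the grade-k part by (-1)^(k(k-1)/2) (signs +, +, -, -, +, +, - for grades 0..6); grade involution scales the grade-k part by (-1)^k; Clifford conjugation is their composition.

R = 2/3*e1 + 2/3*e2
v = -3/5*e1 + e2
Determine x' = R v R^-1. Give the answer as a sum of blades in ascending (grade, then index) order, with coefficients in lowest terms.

~R = 2/3*e1 + 2/3*e2, and R ~R = 8/9, so R^-1 = ~R / (8/9).
R v = 4/15 + 16/15*e12
Answer: e1 - 3/5*e2


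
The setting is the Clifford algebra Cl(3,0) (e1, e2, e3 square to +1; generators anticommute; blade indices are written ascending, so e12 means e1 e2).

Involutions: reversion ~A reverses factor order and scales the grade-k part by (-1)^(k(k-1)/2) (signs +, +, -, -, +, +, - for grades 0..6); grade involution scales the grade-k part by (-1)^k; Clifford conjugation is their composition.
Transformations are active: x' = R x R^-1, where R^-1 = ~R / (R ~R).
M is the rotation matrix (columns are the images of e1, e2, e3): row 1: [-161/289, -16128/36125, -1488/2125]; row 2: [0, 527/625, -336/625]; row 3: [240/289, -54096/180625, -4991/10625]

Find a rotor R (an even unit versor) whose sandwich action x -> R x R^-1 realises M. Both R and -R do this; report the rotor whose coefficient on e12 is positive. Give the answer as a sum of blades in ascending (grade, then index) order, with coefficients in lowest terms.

Method: write R = a + b12*e12 + b13*e13 + b23*e23 with a^2 + b12^2 + b13^2 + b23^2 = 1 (so R^-1 = ~R). Expanding the columns R e_j ~R gives tr M = 4a^2 - 1 and, from the antisymmetric part, M21 - M12 = -4a*b12, M13 - M31 = 4a*b13, M32 - M23 = -4a*b23.
Here tr M = -33169/180625, so a^2 = (1 + tr M)/4 = 36864/180625 and a = ±192/425. Taking a = 192/425: M21 - M12 = 16128/36125, M13 - M31 = -55296/36125, M32 - M23 = 43008/180625, giving b12 = -21/85, b13 = -72/85, b23 = -56/425, i.e. R = 192/425 - 21/85*e12 - 72/85*e13 - 56/425*e23.
Its e12 coefficient is negative, so report the other preimage -R.
Answer: -192/425 + 21/85*e12 + 72/85*e13 + 56/425*e23. Sheet selection: the two-to-one cover makes ±R indistinguishable at the matrix level (trace -33169/180625), so uniqueness comes from the required sign on e12.


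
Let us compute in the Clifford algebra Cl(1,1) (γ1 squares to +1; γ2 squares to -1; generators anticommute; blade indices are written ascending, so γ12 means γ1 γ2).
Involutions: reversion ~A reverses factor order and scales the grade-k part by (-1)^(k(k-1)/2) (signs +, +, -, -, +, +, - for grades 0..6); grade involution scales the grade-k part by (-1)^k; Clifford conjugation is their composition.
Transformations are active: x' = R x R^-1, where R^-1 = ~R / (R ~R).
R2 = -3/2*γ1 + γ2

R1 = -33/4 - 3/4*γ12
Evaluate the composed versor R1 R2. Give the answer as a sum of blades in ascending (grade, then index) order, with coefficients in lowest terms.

Distribute over the terms of R1 (each basis-blade product reordered to ascending indices, repeated generators contracted through their squares):
(-33/4) R2 = 99/8*γ1 - 33/4*γ2
(-3/4*γ12) R2 = 3/4*γ1 - 9/8*γ2
Summing the partial products and collecting blades:
Answer: 105/8*γ1 - 75/8*γ2


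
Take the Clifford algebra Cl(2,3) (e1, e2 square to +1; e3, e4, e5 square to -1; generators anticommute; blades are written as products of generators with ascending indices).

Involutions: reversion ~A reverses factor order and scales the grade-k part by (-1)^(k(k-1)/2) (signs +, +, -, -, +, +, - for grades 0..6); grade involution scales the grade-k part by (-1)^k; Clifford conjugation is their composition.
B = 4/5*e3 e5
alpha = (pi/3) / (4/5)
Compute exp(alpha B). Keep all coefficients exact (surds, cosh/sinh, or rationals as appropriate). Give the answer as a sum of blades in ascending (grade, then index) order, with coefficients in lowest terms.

B^2 = (4/5)^2*(e3 e5)^2 = 16/25*(-1) = -16/25 (a basis 2-blade squares to minus the product of its generators' squares).
B^2 = -16/25 — the series telescopes trigonometrically here: l = 4/5, alpha*l = pi/3, so exp(alpha B) = cos(pi/3) + (sin(pi/3)/(4/5))*B = 1/2 + (5*sqrt(3)/8)*B.
Answer: 1/2 + sqrt(3)/2*e3 e5
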